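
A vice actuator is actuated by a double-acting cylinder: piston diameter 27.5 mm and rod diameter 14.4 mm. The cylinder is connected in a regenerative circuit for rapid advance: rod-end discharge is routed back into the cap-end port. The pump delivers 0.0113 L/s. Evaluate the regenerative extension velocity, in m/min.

v ≈ 4.16 m/min

In regeneration the rod-end outflow joins the pump flow into the cap end, so the net volume the pump must supply per unit advance equals the rod cross-section area.
Rod cross-section A_rod = π/4 × (14.4 mm)² = 162.9 mm^2
v = Q_pump / A_rod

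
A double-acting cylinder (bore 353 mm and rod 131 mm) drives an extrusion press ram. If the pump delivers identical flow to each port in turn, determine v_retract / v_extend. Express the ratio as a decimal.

Cap-side area A_cap = π/4 × (353 mm)² = 97870 mm^2
Rod-side annular area A_ann = π/4 × (353² − 131²) = 84390 mm^2
For equal Q, v ∝ 1/A, so v_ret/v_ext = A_cap/A_ann.

v_ret/v_ext ≈ 1.16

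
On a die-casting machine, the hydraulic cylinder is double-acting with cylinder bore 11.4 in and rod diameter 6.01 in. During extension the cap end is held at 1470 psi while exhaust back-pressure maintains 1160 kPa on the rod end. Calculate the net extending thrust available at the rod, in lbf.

Cap-side area A_cap = π/4 × (11.4 in)² = 102.1 in^2
Rod-side annular area A_ann = π/4 × (11.4² − 6.01²) = 73.70 in^2
Net thrust = P_cap·A_cap − P_rod·A_ann = 1.500e5 lbf − 12400 lbf

F ≈ 1.38e5 lbf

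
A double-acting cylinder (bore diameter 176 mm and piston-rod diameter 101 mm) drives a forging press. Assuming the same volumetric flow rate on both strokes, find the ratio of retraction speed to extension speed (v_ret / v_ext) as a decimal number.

v_ret/v_ext ≈ 1.49

Cap-side area A_cap = π/4 × (176 mm)² = 24330 mm^2
Rod-side annular area A_ann = π/4 × (176² − 101²) = 16320 mm^2
For equal Q, v ∝ 1/A, so v_ret/v_ext = A_cap/A_ann.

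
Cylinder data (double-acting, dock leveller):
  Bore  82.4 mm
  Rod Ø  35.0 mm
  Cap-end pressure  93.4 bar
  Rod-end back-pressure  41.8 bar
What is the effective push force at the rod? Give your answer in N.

Cap-side area A_cap = π/4 × (82.4 mm)² = 5333 mm^2
Rod-side annular area A_ann = π/4 × (82.4² − 35.0²) = 4371 mm^2
Net thrust = P_cap·A_cap − P_rod·A_ann = 49810 N − 18270 N

F ≈ 31500 N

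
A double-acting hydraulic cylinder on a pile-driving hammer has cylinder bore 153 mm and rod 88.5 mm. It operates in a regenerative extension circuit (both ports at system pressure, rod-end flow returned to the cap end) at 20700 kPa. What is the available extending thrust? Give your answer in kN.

F ≈ 127 kN

With equal pressure on both faces, forces on the annular region cancel; the net push is pressure × rod cross-section.
Rod cross-section A_rod = π/4 × (88.5 mm)² = 6151 mm^2
F = P × A_rod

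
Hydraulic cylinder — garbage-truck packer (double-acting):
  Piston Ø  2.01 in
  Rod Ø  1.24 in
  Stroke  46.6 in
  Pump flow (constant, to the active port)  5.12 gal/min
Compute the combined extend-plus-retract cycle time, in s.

t ≈ 12.1 s

Cap-side area A_cap = π/4 × (2.01 in)² = 3.173 in^2
Rod-side annular area A_ann = π/4 × (2.01² − 1.24²) = 1.965 in^2
t_ext = A_cap·L/Q = 7.501 s
t_ret = A_ann·L/Q = 4.646 s
t_cycle = t_ext + t_ret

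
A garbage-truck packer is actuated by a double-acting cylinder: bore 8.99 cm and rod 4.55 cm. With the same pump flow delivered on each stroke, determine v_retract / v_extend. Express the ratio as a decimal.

Cap-side area A_cap = π/4 × (8.99 cm)² = 63.48 cm^2
Rod-side annular area A_ann = π/4 × (8.99² − 4.55²) = 47.22 cm^2
For equal Q, v ∝ 1/A, so v_ret/v_ext = A_cap/A_ann.

v_ret/v_ext ≈ 1.34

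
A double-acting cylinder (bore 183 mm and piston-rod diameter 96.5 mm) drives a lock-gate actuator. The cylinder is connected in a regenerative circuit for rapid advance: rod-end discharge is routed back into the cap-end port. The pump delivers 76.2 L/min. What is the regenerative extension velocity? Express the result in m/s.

In regeneration the rod-end outflow joins the pump flow into the cap end, so the net volume the pump must supply per unit advance equals the rod cross-section area.
Rod cross-section A_rod = π/4 × (96.5 mm)² = 7314 mm^2
v = Q_pump / A_rod

v ≈ 0.174 m/s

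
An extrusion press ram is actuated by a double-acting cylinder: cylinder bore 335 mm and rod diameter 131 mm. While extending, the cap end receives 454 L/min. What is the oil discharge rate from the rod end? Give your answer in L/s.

Cap-side area A_cap = π/4 × (335 mm)² = 88140 mm^2
Rod-side annular area A_ann = π/4 × (335² − 131²) = 74660 mm^2
Piston speed v = Q_in/A_cap; rod-end outflow Q_out = v × A_ann = Q_in × A_ann/A_cap.

Q_out ≈ 6.41 L/s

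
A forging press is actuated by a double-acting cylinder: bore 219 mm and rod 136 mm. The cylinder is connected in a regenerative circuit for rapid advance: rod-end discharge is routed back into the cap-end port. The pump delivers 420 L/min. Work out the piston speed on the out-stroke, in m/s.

v ≈ 0.482 m/s

In regeneration the rod-end outflow joins the pump flow into the cap end, so the net volume the pump must supply per unit advance equals the rod cross-section area.
Rod cross-section A_rod = π/4 × (136 mm)² = 14530 mm^2
v = Q_pump / A_rod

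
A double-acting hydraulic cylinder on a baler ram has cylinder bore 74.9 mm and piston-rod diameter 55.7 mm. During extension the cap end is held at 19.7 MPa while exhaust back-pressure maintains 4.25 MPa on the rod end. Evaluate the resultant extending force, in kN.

Cap-side area A_cap = π/4 × (74.9 mm)² = 4406 mm^2
Rod-side annular area A_ann = π/4 × (74.9² − 55.7²) = 1969 mm^2
Net thrust = P_cap·A_cap − P_rod·A_ann = 86.80 kN − 8.370 kN

F ≈ 78.4 kN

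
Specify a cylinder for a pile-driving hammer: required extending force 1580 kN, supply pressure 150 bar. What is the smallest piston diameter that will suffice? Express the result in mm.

Extension force acts on the full piston face: F = P × (π/4)D².
D = √(4F / (πP)) = √(4 × 1580 kN / (π × 150 bar))

D ≈ 366 mm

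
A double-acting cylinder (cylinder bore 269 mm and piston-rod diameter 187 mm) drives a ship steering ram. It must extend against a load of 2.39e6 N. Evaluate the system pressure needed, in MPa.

Cap-side area A_cap = π/4 × (269 mm)² = 56830 mm^2
P = F / A = 2.39e6 N / A

P ≈ 42.1 MPa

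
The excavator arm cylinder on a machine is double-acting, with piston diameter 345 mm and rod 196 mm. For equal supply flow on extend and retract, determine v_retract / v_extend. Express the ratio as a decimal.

v_ret/v_ext ≈ 1.48

Cap-side area A_cap = π/4 × (345 mm)² = 93480 mm^2
Rod-side annular area A_ann = π/4 × (345² − 196²) = 63310 mm^2
For equal Q, v ∝ 1/A, so v_ret/v_ext = A_cap/A_ann.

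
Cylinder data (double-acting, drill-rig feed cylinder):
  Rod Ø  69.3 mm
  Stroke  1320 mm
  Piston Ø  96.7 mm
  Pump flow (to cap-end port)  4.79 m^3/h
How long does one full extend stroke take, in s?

Cap-side area A_cap = π/4 × (96.7 mm)² = 7344 mm^2
Swept volume V = A × L; t = V / Q = A·L / Q

t ≈ 7.29 s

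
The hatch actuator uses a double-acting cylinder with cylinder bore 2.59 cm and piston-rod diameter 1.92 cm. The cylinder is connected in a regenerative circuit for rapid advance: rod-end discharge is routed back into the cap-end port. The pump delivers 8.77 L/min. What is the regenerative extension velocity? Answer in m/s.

v ≈ 0.505 m/s

In regeneration the rod-end outflow joins the pump flow into the cap end, so the net volume the pump must supply per unit advance equals the rod cross-section area.
Rod cross-section A_rod = π/4 × (1.92 cm)² = 2.895 cm^2
v = Q_pump / A_rod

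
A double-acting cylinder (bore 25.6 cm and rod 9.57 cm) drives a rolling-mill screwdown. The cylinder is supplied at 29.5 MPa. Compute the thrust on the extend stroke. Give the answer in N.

F ≈ 1.52e6 N

Cap-side area A_cap = π/4 × (25.6 cm)² = 514.7 cm^2
F = P × A_cap = 29.5 MPa × A_cap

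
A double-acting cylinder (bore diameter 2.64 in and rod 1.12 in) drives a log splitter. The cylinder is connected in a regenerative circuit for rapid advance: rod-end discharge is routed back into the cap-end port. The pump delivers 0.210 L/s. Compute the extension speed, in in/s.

v ≈ 13.0 in/s

In regeneration the rod-end outflow joins the pump flow into the cap end, so the net volume the pump must supply per unit advance equals the rod cross-section area.
Rod cross-section A_rod = π/4 × (1.12 in)² = 0.9852 in^2
v = Q_pump / A_rod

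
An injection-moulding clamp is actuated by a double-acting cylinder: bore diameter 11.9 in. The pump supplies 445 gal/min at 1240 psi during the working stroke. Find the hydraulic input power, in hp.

Hydraulic power = P × Q

W ≈ 322 hp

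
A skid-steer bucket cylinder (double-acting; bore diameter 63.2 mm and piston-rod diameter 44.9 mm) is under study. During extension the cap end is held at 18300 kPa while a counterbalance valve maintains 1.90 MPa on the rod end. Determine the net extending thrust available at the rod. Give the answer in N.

Cap-side area A_cap = π/4 × (63.2 mm)² = 3137 mm^2
Rod-side annular area A_ann = π/4 × (63.2² − 44.9²) = 1554 mm^2
Net thrust = P_cap·A_cap − P_rod·A_ann = 57410 N − 2952 N

F ≈ 54500 N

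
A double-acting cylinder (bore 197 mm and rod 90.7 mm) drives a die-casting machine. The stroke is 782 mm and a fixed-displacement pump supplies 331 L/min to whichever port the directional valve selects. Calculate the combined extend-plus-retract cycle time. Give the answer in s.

Cap-side area A_cap = π/4 × (197 mm)² = 30480 mm^2
Rod-side annular area A_ann = π/4 × (197² − 90.7²) = 24020 mm^2
t_ext = A_cap·L/Q = 4.321 s
t_ret = A_ann·L/Q = 3.405 s
t_cycle = t_ext + t_ret

t ≈ 7.73 s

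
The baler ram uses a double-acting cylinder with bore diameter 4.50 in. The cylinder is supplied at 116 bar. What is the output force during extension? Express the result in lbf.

F ≈ 26800 lbf

Cap-side area A_cap = π/4 × (4.50 in)² = 15.90 in^2
F = P × A_cap = 116 bar × A_cap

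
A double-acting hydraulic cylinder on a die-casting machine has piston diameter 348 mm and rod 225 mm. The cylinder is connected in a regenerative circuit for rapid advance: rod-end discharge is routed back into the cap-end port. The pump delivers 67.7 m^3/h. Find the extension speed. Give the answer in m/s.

In regeneration the rod-end outflow joins the pump flow into the cap end, so the net volume the pump must supply per unit advance equals the rod cross-section area.
Rod cross-section A_rod = π/4 × (225 mm)² = 39760 mm^2
v = Q_pump / A_rod

v ≈ 0.473 m/s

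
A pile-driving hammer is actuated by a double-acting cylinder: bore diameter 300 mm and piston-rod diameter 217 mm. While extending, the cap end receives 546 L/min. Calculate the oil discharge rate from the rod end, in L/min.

Q_out ≈ 260 L/min

Cap-side area A_cap = π/4 × (300 mm)² = 70690 mm^2
Rod-side annular area A_ann = π/4 × (300² − 217²) = 33700 mm^2
Piston speed v = Q_in/A_cap; rod-end outflow Q_out = v × A_ann = Q_in × A_ann/A_cap.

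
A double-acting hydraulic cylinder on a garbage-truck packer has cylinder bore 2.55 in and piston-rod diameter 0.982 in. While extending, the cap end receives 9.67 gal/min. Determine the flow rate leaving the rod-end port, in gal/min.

Cap-side area A_cap = π/4 × (2.55 in)² = 5.107 in^2
Rod-side annular area A_ann = π/4 × (2.55² − 0.982²) = 4.350 in^2
Piston speed v = Q_in/A_cap; rod-end outflow Q_out = v × A_ann = Q_in × A_ann/A_cap.

Q_out ≈ 8.24 gal/min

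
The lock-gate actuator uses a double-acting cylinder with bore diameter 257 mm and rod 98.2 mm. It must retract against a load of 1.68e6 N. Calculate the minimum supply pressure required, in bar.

P ≈ 379 bar

Rod-side annular area A_ann = π/4 × (257² − 98.2²) = 44300 mm^2
Retraction: pressure acts on the annular area.
P = F / A = 1.68e6 N / A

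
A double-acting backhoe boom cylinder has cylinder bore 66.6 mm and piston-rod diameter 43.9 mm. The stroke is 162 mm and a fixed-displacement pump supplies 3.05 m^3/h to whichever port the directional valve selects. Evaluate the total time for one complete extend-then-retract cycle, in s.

t ≈ 1.04 s

Cap-side area A_cap = π/4 × (66.6 mm)² = 3484 mm^2
Rod-side annular area A_ann = π/4 × (66.6² − 43.9²) = 1970 mm^2
t_ext = A_cap·L/Q = 0.6661 s
t_ret = A_ann·L/Q = 0.3767 s
t_cycle = t_ext + t_ret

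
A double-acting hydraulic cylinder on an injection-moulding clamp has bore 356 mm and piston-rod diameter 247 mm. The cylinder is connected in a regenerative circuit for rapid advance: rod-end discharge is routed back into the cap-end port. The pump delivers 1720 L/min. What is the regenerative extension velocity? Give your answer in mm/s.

v ≈ 598 mm/s

In regeneration the rod-end outflow joins the pump flow into the cap end, so the net volume the pump must supply per unit advance equals the rod cross-section area.
Rod cross-section A_rod = π/4 × (247 mm)² = 47920 mm^2
v = Q_pump / A_rod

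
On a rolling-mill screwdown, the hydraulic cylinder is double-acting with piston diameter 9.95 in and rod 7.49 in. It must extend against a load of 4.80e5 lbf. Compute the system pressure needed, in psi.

P ≈ 6170 psi

Cap-side area A_cap = π/4 × (9.95 in)² = 77.76 in^2
P = F / A = 4.80e5 lbf / A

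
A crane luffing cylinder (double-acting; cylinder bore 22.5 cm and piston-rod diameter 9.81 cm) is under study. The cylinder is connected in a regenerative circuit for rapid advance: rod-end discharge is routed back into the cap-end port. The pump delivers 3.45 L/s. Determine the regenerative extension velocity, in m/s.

v ≈ 0.456 m/s

In regeneration the rod-end outflow joins the pump flow into the cap end, so the net volume the pump must supply per unit advance equals the rod cross-section area.
Rod cross-section A_rod = π/4 × (9.81 cm)² = 75.58 cm^2
v = Q_pump / A_rod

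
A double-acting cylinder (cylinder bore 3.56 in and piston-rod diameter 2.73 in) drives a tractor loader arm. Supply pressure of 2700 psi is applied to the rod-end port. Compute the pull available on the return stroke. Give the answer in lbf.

F ≈ 11100 lbf

Rod-side annular area A_ann = π/4 × (3.56² − 2.73²) = 4.100 in^2
On retraction the pressure acts on the annular area (bore minus rod).
F = P × A_ann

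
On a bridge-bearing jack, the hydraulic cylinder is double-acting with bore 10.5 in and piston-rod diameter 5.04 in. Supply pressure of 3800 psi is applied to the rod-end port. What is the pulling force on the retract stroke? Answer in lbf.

Rod-side annular area A_ann = π/4 × (10.5² − 5.04²) = 66.64 in^2
On retraction the pressure acts on the annular area (bore minus rod).
F = P × A_ann

F ≈ 2.53e5 lbf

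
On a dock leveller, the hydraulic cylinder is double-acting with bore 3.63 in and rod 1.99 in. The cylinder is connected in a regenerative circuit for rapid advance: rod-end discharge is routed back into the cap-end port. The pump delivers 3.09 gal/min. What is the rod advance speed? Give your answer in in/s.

In regeneration the rod-end outflow joins the pump flow into the cap end, so the net volume the pump must supply per unit advance equals the rod cross-section area.
Rod cross-section A_rod = π/4 × (1.99 in)² = 3.110 in^2
v = Q_pump / A_rod

v ≈ 3.82 in/s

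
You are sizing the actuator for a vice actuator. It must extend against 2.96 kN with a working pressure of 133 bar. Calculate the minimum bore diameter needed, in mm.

Extension force acts on the full piston face: F = P × (π/4)D².
D = √(4F / (πP)) = √(4 × 2.96 kN / (π × 133 bar))

D ≈ 16.8 mm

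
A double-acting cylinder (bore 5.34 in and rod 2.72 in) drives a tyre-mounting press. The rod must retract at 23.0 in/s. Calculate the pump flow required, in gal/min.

Q ≈ 99.1 gal/min

Rod-side annular area A_ann = π/4 × (5.34² − 2.72²) = 16.59 in^2
Q = A × v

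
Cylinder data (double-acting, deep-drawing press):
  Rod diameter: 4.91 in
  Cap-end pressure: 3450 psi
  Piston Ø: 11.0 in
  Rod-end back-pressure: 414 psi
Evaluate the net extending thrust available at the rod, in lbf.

F ≈ 2.96e5 lbf

Cap-side area A_cap = π/4 × (11.0 in)² = 95.03 in^2
Rod-side annular area A_ann = π/4 × (11.0² − 4.91²) = 76.10 in^2
Net thrust = P_cap·A_cap − P_rod·A_ann = 3.279e5 lbf − 31500 lbf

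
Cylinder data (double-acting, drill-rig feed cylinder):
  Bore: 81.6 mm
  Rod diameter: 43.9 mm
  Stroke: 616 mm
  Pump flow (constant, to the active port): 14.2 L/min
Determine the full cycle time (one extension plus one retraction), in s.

t ≈ 23.3 s

Cap-side area A_cap = π/4 × (81.6 mm)² = 5230 mm^2
Rod-side annular area A_ann = π/4 × (81.6² − 43.9²) = 3716 mm^2
t_ext = A_cap·L/Q = 13.61 s
t_ret = A_ann·L/Q = 9.672 s
t_cycle = t_ext + t_ret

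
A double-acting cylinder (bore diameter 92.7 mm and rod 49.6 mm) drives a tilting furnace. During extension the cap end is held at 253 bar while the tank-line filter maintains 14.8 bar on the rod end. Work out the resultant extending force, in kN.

Cap-side area A_cap = π/4 × (92.7 mm)² = 6749 mm^2
Rod-side annular area A_ann = π/4 × (92.7² − 49.6²) = 4817 mm^2
Net thrust = P_cap·A_cap − P_rod·A_ann = 170.8 kN − 7.129 kN

F ≈ 164 kN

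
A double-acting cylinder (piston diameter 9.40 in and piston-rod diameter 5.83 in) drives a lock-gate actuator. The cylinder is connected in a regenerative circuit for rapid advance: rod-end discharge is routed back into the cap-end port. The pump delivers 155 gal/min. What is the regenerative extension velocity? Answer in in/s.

In regeneration the rod-end outflow joins the pump flow into the cap end, so the net volume the pump must supply per unit advance equals the rod cross-section area.
Rod cross-section A_rod = π/4 × (5.83 in)² = 26.69 in^2
v = Q_pump / A_rod

v ≈ 22.4 in/s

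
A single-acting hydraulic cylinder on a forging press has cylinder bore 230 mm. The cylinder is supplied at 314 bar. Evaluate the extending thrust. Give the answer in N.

F ≈ 1.30e6 N

Cap-side area A_cap = π/4 × (230 mm)² = 41550 mm^2
F = P × A_cap = 314 bar × A_cap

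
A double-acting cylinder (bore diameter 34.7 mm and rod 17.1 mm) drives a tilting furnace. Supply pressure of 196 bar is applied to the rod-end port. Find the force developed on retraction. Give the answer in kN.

Rod-side annular area A_ann = π/4 × (34.7² − 17.1²) = 716.0 mm^2
On retraction the pressure acts on the annular area (bore minus rod).
F = P × A_ann

F ≈ 14.0 kN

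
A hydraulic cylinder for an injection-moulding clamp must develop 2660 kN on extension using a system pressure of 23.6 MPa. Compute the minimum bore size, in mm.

D ≈ 379 mm

Extension force acts on the full piston face: F = P × (π/4)D².
D = √(4F / (πP)) = √(4 × 2660 kN / (π × 23.6 MPa))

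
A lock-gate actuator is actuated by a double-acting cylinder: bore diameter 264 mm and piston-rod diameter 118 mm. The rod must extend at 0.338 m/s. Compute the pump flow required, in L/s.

Cap-side area A_cap = π/4 × (264 mm)² = 54740 mm^2
Q = A × v

Q ≈ 18.5 L/s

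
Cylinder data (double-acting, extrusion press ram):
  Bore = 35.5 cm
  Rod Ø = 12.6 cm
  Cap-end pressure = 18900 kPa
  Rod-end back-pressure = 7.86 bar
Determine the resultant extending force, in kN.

Cap-side area A_cap = π/4 × (35.5 cm)² = 989.8 cm^2
Rod-side annular area A_ann = π/4 × (35.5² − 12.6²) = 865.1 cm^2
Net thrust = P_cap·A_cap − P_rod·A_ann = 1871 kN − 68.00 kN

F ≈ 1800 kN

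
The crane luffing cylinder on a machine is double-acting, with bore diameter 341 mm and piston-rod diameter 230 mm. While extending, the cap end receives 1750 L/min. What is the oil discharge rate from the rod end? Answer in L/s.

Cap-side area A_cap = π/4 × (341 mm)² = 91330 mm^2
Rod-side annular area A_ann = π/4 × (341² − 230²) = 49780 mm^2
Piston speed v = Q_in/A_cap; rod-end outflow Q_out = v × A_ann = Q_in × A_ann/A_cap.

Q_out ≈ 15.9 L/s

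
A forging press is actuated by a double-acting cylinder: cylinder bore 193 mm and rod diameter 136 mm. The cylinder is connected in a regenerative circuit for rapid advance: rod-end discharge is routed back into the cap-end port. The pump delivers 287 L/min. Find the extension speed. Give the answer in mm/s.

v ≈ 329 mm/s

In regeneration the rod-end outflow joins the pump flow into the cap end, so the net volume the pump must supply per unit advance equals the rod cross-section area.
Rod cross-section A_rod = π/4 × (136 mm)² = 14530 mm^2
v = Q_pump / A_rod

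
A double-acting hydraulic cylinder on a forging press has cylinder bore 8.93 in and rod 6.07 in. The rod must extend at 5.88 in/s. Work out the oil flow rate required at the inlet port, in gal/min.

Cap-side area A_cap = π/4 × (8.93 in)² = 62.63 in^2
Q = A × v

Q ≈ 95.7 gal/min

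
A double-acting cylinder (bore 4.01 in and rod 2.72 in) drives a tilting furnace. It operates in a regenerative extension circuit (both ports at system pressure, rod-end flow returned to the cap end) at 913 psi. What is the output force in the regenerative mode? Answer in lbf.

With equal pressure on both faces, forces on the annular region cancel; the net push is pressure × rod cross-section.
Rod cross-section A_rod = π/4 × (2.72 in)² = 5.811 in^2
F = P × A_rod

F ≈ 5310 lbf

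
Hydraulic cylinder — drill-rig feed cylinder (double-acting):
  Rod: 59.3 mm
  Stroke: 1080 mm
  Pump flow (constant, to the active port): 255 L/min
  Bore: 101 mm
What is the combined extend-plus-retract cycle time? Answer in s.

t ≈ 3.37 s

Cap-side area A_cap = π/4 × (101 mm)² = 8012 mm^2
Rod-side annular area A_ann = π/4 × (101² − 59.3²) = 5250 mm^2
t_ext = A_cap·L/Q = 2.036 s
t_ret = A_ann·L/Q = 1.334 s
t_cycle = t_ext + t_ret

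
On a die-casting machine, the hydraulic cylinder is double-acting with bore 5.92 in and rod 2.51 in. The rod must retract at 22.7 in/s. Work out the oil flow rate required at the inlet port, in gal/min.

Q ≈ 133 gal/min

Rod-side annular area A_ann = π/4 × (5.92² − 2.51²) = 22.58 in^2
Q = A × v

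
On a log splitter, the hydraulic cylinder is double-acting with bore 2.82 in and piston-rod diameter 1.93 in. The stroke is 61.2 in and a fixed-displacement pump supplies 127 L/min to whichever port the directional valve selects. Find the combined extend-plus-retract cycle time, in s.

Cap-side area A_cap = π/4 × (2.82 in)² = 6.246 in^2
Rod-side annular area A_ann = π/4 × (2.82² − 1.93²) = 3.320 in^2
t_ext = A_cap·L/Q = 2.959 s
t_ret = A_ann·L/Q = 1.573 s
t_cycle = t_ext + t_ret

t ≈ 4.53 s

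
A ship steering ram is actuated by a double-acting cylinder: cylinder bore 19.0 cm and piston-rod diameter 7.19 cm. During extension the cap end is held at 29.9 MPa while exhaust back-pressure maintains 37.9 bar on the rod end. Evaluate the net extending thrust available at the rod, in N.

F ≈ 7.56e5 N

Cap-side area A_cap = π/4 × (19.0 cm)² = 283.5 cm^2
Rod-side annular area A_ann = π/4 × (19.0² − 7.19²) = 242.9 cm^2
Net thrust = P_cap·A_cap − P_rod·A_ann = 8.478e5 N − 92070 N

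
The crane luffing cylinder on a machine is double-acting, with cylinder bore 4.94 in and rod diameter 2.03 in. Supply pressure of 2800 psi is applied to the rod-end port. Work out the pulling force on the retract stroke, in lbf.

F ≈ 44600 lbf

Rod-side annular area A_ann = π/4 × (4.94² − 2.03²) = 15.93 in^2
On retraction the pressure acts on the annular area (bore minus rod).
F = P × A_ann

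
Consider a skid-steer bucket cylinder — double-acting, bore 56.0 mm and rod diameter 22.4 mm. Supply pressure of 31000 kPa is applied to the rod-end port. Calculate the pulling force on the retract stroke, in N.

Rod-side annular area A_ann = π/4 × (56.0² − 22.4²) = 2069 mm^2
On retraction the pressure acts on the annular area (bore minus rod).
F = P × A_ann

F ≈ 64100 N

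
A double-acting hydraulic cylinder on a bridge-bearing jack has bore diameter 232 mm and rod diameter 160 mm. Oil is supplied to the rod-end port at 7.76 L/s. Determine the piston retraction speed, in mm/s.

Rod-side annular area A_ann = π/4 × (232² − 160²) = 22170 mm^2
Flow into the rod-end port fills the annular volume.
v = Q / A

v ≈ 350 mm/s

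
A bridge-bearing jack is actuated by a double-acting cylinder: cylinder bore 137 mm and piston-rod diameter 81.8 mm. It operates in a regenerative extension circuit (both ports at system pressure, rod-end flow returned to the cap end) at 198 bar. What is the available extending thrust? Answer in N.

F ≈ 1.04e5 N

With equal pressure on both faces, forces on the annular region cancel; the net push is pressure × rod cross-section.
Rod cross-section A_rod = π/4 × (81.8 mm)² = 5255 mm^2
F = P × A_rod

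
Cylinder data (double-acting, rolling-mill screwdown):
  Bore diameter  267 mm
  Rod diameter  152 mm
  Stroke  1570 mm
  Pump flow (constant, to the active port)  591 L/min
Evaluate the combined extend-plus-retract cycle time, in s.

Cap-side area A_cap = π/4 × (267 mm)² = 55990 mm^2
Rod-side annular area A_ann = π/4 × (267² − 152²) = 37840 mm^2
t_ext = A_cap·L/Q = 8.924 s
t_ret = A_ann·L/Q = 6.032 s
t_cycle = t_ext + t_ret

t ≈ 15.0 s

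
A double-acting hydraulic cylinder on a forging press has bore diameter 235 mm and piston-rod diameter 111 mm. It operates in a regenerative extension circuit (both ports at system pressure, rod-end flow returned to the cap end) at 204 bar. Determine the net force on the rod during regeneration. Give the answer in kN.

With equal pressure on both faces, forces on the annular region cancel; the net push is pressure × rod cross-section.
Rod cross-section A_rod = π/4 × (111 mm)² = 9677 mm^2
F = P × A_rod

F ≈ 197 kN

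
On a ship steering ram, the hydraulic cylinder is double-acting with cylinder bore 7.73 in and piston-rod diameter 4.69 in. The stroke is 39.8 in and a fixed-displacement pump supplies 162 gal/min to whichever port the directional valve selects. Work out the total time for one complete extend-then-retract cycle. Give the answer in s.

t ≈ 4.89 s

Cap-side area A_cap = π/4 × (7.73 in)² = 46.93 in^2
Rod-side annular area A_ann = π/4 × (7.73² − 4.69²) = 29.65 in^2
t_ext = A_cap·L/Q = 2.995 s
t_ret = A_ann·L/Q = 1.892 s
t_cycle = t_ext + t_ret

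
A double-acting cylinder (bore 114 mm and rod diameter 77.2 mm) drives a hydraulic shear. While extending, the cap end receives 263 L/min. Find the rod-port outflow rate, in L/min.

Cap-side area A_cap = π/4 × (114 mm)² = 10210 mm^2
Rod-side annular area A_ann = π/4 × (114² − 77.2²) = 5526 mm^2
Piston speed v = Q_in/A_cap; rod-end outflow Q_out = v × A_ann = Q_in × A_ann/A_cap.

Q_out ≈ 142 L/min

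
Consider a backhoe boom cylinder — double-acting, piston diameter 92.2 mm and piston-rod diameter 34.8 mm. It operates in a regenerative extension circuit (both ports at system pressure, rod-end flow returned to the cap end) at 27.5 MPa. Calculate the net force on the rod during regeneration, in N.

F ≈ 26200 N

With equal pressure on both faces, forces on the annular region cancel; the net push is pressure × rod cross-section.
Rod cross-section A_rod = π/4 × (34.8 mm)² = 951.1 mm^2
F = P × A_rod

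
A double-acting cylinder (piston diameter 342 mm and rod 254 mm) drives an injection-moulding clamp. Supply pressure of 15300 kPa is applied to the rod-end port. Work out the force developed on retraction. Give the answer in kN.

F ≈ 630 kN

Rod-side annular area A_ann = π/4 × (342² − 254²) = 41190 mm^2
On retraction the pressure acts on the annular area (bore minus rod).
F = P × A_ann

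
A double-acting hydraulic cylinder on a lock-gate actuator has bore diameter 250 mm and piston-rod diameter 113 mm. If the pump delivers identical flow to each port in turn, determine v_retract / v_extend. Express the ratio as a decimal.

Cap-side area A_cap = π/4 × (250 mm)² = 49090 mm^2
Rod-side annular area A_ann = π/4 × (250² − 113²) = 39060 mm^2
For equal Q, v ∝ 1/A, so v_ret/v_ext = A_cap/A_ann.

v_ret/v_ext ≈ 1.26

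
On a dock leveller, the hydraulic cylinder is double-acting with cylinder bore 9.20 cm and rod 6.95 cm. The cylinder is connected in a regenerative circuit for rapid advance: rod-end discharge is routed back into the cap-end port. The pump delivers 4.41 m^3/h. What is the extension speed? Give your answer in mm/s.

v ≈ 323 mm/s

In regeneration the rod-end outflow joins the pump flow into the cap end, so the net volume the pump must supply per unit advance equals the rod cross-section area.
Rod cross-section A_rod = π/4 × (6.95 cm)² = 37.94 cm^2
v = Q_pump / A_rod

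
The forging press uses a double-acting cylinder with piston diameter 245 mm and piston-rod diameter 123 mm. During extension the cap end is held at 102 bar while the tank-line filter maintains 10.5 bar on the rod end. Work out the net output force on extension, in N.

Cap-side area A_cap = π/4 × (245 mm)² = 47140 mm^2
Rod-side annular area A_ann = π/4 × (245² − 123²) = 35260 mm^2
Net thrust = P_cap·A_cap − P_rod·A_ann = 4.809e5 N − 37020 N

F ≈ 4.44e5 N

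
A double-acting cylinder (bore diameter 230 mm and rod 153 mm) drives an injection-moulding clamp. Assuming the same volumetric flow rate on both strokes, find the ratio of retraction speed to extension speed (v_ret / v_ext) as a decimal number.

v_ret/v_ext ≈ 1.79

Cap-side area A_cap = π/4 × (230 mm)² = 41550 mm^2
Rod-side annular area A_ann = π/4 × (230² − 153²) = 23160 mm^2
For equal Q, v ∝ 1/A, so v_ret/v_ext = A_cap/A_ann.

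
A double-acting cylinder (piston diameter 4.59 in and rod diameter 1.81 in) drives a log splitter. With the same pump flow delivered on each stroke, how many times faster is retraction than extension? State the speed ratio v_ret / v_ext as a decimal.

v_ret/v_ext ≈ 1.18

Cap-side area A_cap = π/4 × (4.59 in)² = 16.55 in^2
Rod-side annular area A_ann = π/4 × (4.59² − 1.81²) = 13.97 in^2
For equal Q, v ∝ 1/A, so v_ret/v_ext = A_cap/A_ann.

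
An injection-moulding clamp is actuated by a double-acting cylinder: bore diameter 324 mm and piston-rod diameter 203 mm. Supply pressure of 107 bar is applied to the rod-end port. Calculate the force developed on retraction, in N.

Rod-side annular area A_ann = π/4 × (324² − 203²) = 50080 mm^2
On retraction the pressure acts on the annular area (bore minus rod).
F = P × A_ann

F ≈ 5.36e5 N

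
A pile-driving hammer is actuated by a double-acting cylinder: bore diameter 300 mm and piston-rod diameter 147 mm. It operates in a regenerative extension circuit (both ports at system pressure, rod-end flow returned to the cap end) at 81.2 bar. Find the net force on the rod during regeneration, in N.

With equal pressure on both faces, forces on the annular region cancel; the net push is pressure × rod cross-section.
Rod cross-section A_rod = π/4 × (147 mm)² = 16970 mm^2
F = P × A_rod

F ≈ 1.38e5 N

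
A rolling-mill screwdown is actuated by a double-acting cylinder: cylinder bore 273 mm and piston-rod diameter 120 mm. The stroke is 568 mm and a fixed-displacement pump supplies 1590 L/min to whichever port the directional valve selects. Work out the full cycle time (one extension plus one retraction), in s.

Cap-side area A_cap = π/4 × (273 mm)² = 58530 mm^2
Rod-side annular area A_ann = π/4 × (273² − 120²) = 47230 mm^2
t_ext = A_cap·L/Q = 1.255 s
t_ret = A_ann·L/Q = 1.012 s
t_cycle = t_ext + t_ret

t ≈ 2.27 s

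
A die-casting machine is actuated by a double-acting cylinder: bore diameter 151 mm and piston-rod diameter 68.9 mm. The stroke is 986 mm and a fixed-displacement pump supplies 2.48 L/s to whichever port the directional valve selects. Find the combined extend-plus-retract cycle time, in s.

Cap-side area A_cap = π/4 × (151 mm)² = 17910 mm^2
Rod-side annular area A_ann = π/4 × (151² − 68.9²) = 14180 mm^2
t_ext = A_cap·L/Q = 7.120 s
t_ret = A_ann·L/Q = 5.637 s
t_cycle = t_ext + t_ret

t ≈ 12.8 s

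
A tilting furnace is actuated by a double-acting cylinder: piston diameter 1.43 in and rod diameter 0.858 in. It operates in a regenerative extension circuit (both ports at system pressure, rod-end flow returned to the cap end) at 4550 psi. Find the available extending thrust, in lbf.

With equal pressure on both faces, forces on the annular region cancel; the net push is pressure × rod cross-section.
Rod cross-section A_rod = π/4 × (0.858 in)² = 0.5782 in^2
F = P × A_rod

F ≈ 2630 lbf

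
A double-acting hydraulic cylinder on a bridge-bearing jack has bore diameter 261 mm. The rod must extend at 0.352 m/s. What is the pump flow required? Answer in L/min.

Cap-side area A_cap = π/4 × (261 mm)² = 53500 mm^2
Q = A × v

Q ≈ 1130 L/min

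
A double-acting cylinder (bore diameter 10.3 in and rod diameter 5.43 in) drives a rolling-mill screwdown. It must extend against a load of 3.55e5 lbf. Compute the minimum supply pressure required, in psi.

P ≈ 4260 psi

Cap-side area A_cap = π/4 × (10.3 in)² = 83.32 in^2
P = F / A = 3.55e5 lbf / A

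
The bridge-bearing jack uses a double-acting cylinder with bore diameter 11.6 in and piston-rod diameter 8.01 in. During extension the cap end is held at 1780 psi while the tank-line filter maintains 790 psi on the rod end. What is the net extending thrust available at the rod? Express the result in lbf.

F ≈ 1.44e5 lbf

Cap-side area A_cap = π/4 × (11.6 in)² = 105.7 in^2
Rod-side annular area A_ann = π/4 × (11.6² − 8.01²) = 55.29 in^2
Net thrust = P_cap·A_cap − P_rod·A_ann = 1.881e5 lbf − 43680 lbf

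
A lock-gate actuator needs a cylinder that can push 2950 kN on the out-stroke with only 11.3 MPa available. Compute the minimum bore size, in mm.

D ≈ 577 mm

Extension force acts on the full piston face: F = P × (π/4)D².
D = √(4F / (πP)) = √(4 × 2950 kN / (π × 11.3 MPa))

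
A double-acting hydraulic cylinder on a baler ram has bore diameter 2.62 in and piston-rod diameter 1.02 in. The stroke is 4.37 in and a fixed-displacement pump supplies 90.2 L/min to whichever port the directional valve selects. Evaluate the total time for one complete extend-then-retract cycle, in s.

t ≈ 0.475 s

Cap-side area A_cap = π/4 × (2.62 in)² = 5.391 in^2
Rod-side annular area A_ann = π/4 × (2.62² − 1.02²) = 4.574 in^2
t_ext = A_cap·L/Q = 0.2568 s
t_ret = A_ann·L/Q = 0.2179 s
t_cycle = t_ext + t_ret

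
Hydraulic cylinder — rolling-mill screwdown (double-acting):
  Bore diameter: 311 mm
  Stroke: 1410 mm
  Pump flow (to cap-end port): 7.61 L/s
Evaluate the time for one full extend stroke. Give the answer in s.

Cap-side area A_cap = π/4 × (311 mm)² = 75960 mm^2
Swept volume V = A × L; t = V / Q = A·L / Q

t ≈ 14.1 s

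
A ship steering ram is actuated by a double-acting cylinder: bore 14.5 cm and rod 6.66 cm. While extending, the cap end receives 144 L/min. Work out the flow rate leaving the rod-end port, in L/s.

Q_out ≈ 1.89 L/s

Cap-side area A_cap = π/4 × (14.5 cm)² = 165.1 cm^2
Rod-side annular area A_ann = π/4 × (14.5² − 6.66²) = 130.3 cm^2
Piston speed v = Q_in/A_cap; rod-end outflow Q_out = v × A_ann = Q_in × A_ann/A_cap.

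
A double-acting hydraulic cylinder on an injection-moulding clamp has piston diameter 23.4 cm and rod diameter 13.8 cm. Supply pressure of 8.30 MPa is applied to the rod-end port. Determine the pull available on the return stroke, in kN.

F ≈ 233 kN

Rod-side annular area A_ann = π/4 × (23.4² − 13.8²) = 280.5 cm^2
On retraction the pressure acts on the annular area (bore minus rod).
F = P × A_ann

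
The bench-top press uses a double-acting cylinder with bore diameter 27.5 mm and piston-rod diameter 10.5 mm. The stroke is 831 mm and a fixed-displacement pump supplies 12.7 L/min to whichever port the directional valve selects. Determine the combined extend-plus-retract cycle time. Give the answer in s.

t ≈ 4.32 s

Cap-side area A_cap = π/4 × (27.5 mm)² = 594.0 mm^2
Rod-side annular area A_ann = π/4 × (27.5² − 10.5²) = 507.4 mm^2
t_ext = A_cap·L/Q = 2.332 s
t_ret = A_ann·L/Q = 1.992 s
t_cycle = t_ext + t_ret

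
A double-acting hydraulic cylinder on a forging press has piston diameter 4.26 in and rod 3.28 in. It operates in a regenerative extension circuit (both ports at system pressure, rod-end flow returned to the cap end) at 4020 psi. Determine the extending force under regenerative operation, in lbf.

F ≈ 34000 lbf

With equal pressure on both faces, forces on the annular region cancel; the net push is pressure × rod cross-section.
Rod cross-section A_rod = π/4 × (3.28 in)² = 8.450 in^2
F = P × A_rod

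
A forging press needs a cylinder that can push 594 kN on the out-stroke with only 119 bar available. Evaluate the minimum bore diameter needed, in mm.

Extension force acts on the full piston face: F = P × (π/4)D².
D = √(4F / (πP)) = √(4 × 594 kN / (π × 119 bar))

D ≈ 252 mm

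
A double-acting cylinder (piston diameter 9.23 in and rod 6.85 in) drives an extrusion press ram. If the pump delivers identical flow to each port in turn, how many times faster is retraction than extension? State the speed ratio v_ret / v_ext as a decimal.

v_ret/v_ext ≈ 2.23

Cap-side area A_cap = π/4 × (9.23 in)² = 66.91 in^2
Rod-side annular area A_ann = π/4 × (9.23² − 6.85²) = 30.06 in^2
For equal Q, v ∝ 1/A, so v_ret/v_ext = A_cap/A_ann.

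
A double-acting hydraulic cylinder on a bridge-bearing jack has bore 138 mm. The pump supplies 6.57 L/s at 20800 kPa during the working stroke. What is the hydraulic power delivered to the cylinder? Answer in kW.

Hydraulic power = P × Q

W ≈ 137 kW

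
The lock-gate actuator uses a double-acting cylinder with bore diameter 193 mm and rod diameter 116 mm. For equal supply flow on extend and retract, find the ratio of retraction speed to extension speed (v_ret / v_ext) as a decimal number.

Cap-side area A_cap = π/4 × (193 mm)² = 29260 mm^2
Rod-side annular area A_ann = π/4 × (193² − 116²) = 18690 mm^2
For equal Q, v ∝ 1/A, so v_ret/v_ext = A_cap/A_ann.

v_ret/v_ext ≈ 1.57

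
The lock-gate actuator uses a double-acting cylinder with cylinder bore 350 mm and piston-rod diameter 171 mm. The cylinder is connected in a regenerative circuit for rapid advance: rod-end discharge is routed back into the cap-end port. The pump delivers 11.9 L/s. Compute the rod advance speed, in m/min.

v ≈ 31.1 m/min

In regeneration the rod-end outflow joins the pump flow into the cap end, so the net volume the pump must supply per unit advance equals the rod cross-section area.
Rod cross-section A_rod = π/4 × (171 mm)² = 22970 mm^2
v = Q_pump / A_rod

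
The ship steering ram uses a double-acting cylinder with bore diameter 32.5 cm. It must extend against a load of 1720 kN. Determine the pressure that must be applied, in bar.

P ≈ 207 bar

Cap-side area A_cap = π/4 × (32.5 cm)² = 829.6 cm^2
P = F / A = 1720 kN / A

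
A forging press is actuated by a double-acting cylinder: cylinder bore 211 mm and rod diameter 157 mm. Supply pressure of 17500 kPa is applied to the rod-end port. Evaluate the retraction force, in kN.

F ≈ 273 kN

Rod-side annular area A_ann = π/4 × (211² − 157²) = 15610 mm^2
On retraction the pressure acts on the annular area (bore minus rod).
F = P × A_ann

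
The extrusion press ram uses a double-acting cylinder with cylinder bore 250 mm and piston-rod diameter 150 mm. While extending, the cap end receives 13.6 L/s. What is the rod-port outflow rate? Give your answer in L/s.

Q_out ≈ 8.70 L/s

Cap-side area A_cap = π/4 × (250 mm)² = 49090 mm^2
Rod-side annular area A_ann = π/4 × (250² − 150²) = 31420 mm^2
Piston speed v = Q_in/A_cap; rod-end outflow Q_out = v × A_ann = Q_in × A_ann/A_cap.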